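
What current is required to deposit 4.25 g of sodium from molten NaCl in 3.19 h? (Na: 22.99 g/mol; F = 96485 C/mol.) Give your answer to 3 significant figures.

1.55 A

n(Na) = 4.25 / 22.99 = 0.1849 mol
Na⁺ + e⁻ → Na, so n(e⁻) = 0.1849 mol
Q = 0.1849 × 96485 = 17840 C
I = Q / t = 17840 / 11484 s = 1.55 A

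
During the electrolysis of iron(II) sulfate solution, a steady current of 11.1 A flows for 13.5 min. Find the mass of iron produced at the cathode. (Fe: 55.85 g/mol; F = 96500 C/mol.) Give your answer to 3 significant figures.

2.60 g

Charge passed = 11.1 × 810 = 8991 C
n(e⁻) = 8991 / 96500 = 0.09317 mol
Fe²⁺ + 2e⁻ → Fe, so n(Fe) = 0.09317 / 2 = 0.04659 mol
m = 0.04659 × 55.85 = 2.60 g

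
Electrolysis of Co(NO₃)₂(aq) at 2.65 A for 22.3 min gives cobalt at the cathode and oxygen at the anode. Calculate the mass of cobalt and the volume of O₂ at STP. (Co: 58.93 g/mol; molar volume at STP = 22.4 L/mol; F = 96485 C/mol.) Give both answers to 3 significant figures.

1.08 g Co; 0.206 L O₂

Q = 2.65 × 1338 = 3546 C; n(e⁻) = 3546 / 96485 = 0.03675 mol
Cathode: Co²⁺ + 2e⁻ → Co → n(Co) = 0.03675/2 = 0.01838 mol → 1.08 g
Anode: 2H₂O → O₂ + 4H⁺ + 4e⁻ → n(O₂) = 0.03675/4 = 0.009188 mol → 0.206 L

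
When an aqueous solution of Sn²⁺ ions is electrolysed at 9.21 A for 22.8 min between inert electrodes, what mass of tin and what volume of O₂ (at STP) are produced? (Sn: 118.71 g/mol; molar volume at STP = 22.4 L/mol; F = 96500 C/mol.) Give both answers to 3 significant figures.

7.75 g Sn; 0.731 L O₂

Q = 9.21 × 1368 = 12600 C; n(e⁻) = 12600 / 96500 = 0.1306 mol
Cathode: Sn²⁺ + 2e⁻ → Sn → n(Sn) = 0.1306/2 = 0.06530 mol → 7.75 g
Anode: 2H₂O → O₂ + 4H⁺ + 4e⁻ → n(O₂) = 0.1306/4 = 0.03265 mol → 0.731 L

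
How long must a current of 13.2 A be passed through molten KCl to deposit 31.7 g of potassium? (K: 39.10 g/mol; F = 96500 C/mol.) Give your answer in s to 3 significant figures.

n(K) = 31.7 / 39.10 = 0.8107 mol
K⁺ + e⁻ → K, so n(e⁻) = 0.8107 mol
Q = 0.8107 × 96500 = 78230 C
t = Q / I = 78230 / 13.2 = 5927 s

5930 s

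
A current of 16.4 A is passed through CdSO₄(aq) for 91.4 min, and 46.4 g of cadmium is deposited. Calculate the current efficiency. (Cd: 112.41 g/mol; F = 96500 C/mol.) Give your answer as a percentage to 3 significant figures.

88.6%

Q = 16.4 × 5484 = 89940 C
n(e⁻) = 89940 / 96500 = 0.9320 mol
Cd²⁺ + 2e⁻ → Cd, so theoretical n(Cd) = 0.4660 mol → 52.38 g
Efficiency = 46.4 / 52.38 = 0.8858 = 88.6%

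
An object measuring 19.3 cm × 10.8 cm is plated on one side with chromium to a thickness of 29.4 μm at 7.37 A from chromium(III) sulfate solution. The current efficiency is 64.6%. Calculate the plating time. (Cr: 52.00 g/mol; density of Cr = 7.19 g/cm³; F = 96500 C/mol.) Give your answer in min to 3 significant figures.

85.9 min

Plated area = 19.3 × 10.8 = 208.4 cm²
Volume = 208.4 × 29.4×10⁻⁴ cm = 0.6127 cm³
m(Cr) = 0.6127 × 7.19 = 4.405 g
n(Cr) = 4.405 / 52.00 = 0.08471 mol; n(e⁻) = 3 × 0.08471 = 0.2541 mol
Q = 0.2541 × 96500 / 0.646 = 37960 C
t = 37960 / 7.37 = 5151 s = 85.9 min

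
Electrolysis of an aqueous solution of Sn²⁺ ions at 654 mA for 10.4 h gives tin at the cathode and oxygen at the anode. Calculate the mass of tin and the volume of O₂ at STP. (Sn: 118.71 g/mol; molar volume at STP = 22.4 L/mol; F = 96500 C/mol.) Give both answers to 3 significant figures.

Q = 0.654 × 37440 = 24490 C; n(e⁻) = 24490 / 96500 = 0.2538 mol
Cathode: Sn²⁺ + 2e⁻ → Sn → n(Sn) = 0.2538/2 = 0.1269 mol → 15.1 g
Anode: 2H₂O → O₂ + 4H⁺ + 4e⁻ → n(O₂) = 0.2538/4 = 0.06345 mol → 1.42 L

15.1 g Sn; 1.42 L O₂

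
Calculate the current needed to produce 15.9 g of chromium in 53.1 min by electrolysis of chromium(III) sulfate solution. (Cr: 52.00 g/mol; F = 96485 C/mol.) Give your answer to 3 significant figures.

n(Cr) = 15.9 / 52.00 = 0.3058 mol
Cr³⁺ + 3e⁻ → Cr, so n(e⁻) = 3 × 0.3058 = 0.9174 mol
Q = 0.9174 × 96485 = 88520 C
I = Q / t = 88520 / 3186 s = 27.8 A

27.8 A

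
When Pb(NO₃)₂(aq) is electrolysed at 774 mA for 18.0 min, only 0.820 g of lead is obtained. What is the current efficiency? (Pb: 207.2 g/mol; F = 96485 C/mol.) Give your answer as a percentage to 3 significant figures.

91.4%

Q = 0.774 × 1080 = 835.9 C
n(e⁻) = 835.9 / 96485 = 0.008664 mol
Pb²⁺ + 2e⁻ → Pb, so theoretical n(Pb) = 0.004332 mol → 0.8976 g
Efficiency = 0.820 / 0.8976 = 0.9135 = 91.4%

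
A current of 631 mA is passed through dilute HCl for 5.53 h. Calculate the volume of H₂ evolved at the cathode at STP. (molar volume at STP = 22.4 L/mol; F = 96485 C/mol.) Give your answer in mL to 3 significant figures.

1460 mL

Charge passed = 0.631 × 19908 = 12560 C
Moles of electrons = 12560 / 96485 = 0.1302 mol
2H⁺ + 2e⁻ → H₂, so n(H₂) = 0.1302 / 2 = 0.06510 mol
V = 0.06510 × 22.4 = 1.458 L
= 1460 mL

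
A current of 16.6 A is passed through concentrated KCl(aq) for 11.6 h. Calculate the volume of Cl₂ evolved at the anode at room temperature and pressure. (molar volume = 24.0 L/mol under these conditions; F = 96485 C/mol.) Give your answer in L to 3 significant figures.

86.2 L

Q = It = 16.6 × 41760 = 6.932×10^5 C
n(e⁻) = 6.932×10^5 / 96485 = 7.185 mol
2Cl⁻ → Cl₂ + 2e⁻, so n(Cl₂) = 7.185 / 2 = 3.593 mol
V = 3.593 × 24.0 = 86.23 L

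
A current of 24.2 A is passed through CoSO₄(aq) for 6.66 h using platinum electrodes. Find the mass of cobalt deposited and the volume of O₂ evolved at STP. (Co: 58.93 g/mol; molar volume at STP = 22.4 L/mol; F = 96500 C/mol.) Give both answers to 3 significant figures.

177 g Co; 33.7 L O₂

Q = 24.2 × 23976 = 5.802×10^5 C; n(e⁻) = 5.802×10^5 / 96500 = 6.012 mol
Cathode: Co²⁺ + 2e⁻ → Co → n(Co) = 6.012/2 = 3.006 mol → 177 g
Anode: 2H₂O → O₂ + 4H⁺ + 4e⁻ → n(O₂) = 6.012/4 = 1.503 mol → 33.7 L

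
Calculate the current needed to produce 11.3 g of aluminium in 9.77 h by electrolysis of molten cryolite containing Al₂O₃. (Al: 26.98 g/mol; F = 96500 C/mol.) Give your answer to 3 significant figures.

n(Al) = 11.3 / 26.98 = 0.4188 mol
Al³⁺ + 3e⁻ → Al, so n(e⁻) = 3 × 0.4188 = 1.256 mol
Q = 1.256 × 96500 = 1.212×10^5 C
I = Q / t = 1.212×10^5 / 35172 s = 3.45 A

3.45 A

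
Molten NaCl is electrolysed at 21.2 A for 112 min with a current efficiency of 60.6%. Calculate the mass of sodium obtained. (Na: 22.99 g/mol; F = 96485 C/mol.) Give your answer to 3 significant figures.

20.6 g

Q = 21.2 × 6720 = 1.425×10^5 C
n(e⁻) = 1.425×10^5 / 96485 = 1.477 mol
Na⁺ + e⁻ → Na, so theoretical m(Na) = 1.477 × 22.99 = 33.96 g
Actual mass = 60.6% × 33.96 = 20.6 g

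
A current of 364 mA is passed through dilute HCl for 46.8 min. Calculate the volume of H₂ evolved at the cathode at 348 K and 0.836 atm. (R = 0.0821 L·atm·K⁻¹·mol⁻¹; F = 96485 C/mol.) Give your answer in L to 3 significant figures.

Q = 0.364 A × 2808 s = 1022 C
n(e⁻) = 1022 / 96485 = 0.01059 mol
2H⁺ + 2e⁻ → H₂, so n(H₂) = 0.01059 / 2 = 0.005295 mol
V = nRT/P = 0.005295 × 0.0821 × 348 / 0.836 = 0.1810 L

0.181 L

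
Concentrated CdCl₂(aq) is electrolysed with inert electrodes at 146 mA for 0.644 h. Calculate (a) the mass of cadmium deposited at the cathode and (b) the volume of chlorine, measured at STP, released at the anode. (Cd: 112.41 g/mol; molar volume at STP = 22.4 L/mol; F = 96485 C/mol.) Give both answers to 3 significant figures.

Q = 0.146 × 2318.4 = 338.5 C; n(e⁻) = 338.5 / 96485 = 0.003508 mol
Cathode: Cd²⁺ + 2e⁻ → Cd → n(Cd) = 0.003508/2 = 0.001754 mol → 0.197 g
Anode: 2Cl⁻ → Cl₂ + 2e⁻ → n(Cl₂) = 0.003508/2 = 0.001754 mol → 0.0393 L

0.197 g Cd; 0.0393 L Cl₂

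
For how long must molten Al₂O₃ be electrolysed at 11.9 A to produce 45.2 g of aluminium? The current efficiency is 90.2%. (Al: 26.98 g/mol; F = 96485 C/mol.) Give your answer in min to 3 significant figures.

753 min

n(Al) = 45.2 / 26.98 = 1.675 mol
Al³⁺ + 3e⁻ → Al, so n(e⁻) = 3 × 1.675 = 5.025 mol
Q = 5.025 × 96485 / 0.902 = 5.375×10^5 C
t = Q / I = 5.375×10^5 / 11.9 = 45170 s = 753 min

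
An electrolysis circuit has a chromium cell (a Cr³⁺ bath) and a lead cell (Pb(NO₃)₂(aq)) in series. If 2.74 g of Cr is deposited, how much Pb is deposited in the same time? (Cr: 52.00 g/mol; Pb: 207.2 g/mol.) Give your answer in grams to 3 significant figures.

n(Cr) = 2.74 / 52.00 = 0.05269 mol
Cr³⁺ + 3e⁻ → Cr, so n(e⁻) = 3 × 0.05269 = 0.1581 mol
Same current for the same time ⇒ same n(e⁻) = 0.1581 mol in both cells.
Pb²⁺ + 2e⁻ → Pb, so n(Pb) = 0.1581 / 2 = 0.07905 mol
m(Pb) = 0.07905 × 207.2 = 16.4 g

16.4 g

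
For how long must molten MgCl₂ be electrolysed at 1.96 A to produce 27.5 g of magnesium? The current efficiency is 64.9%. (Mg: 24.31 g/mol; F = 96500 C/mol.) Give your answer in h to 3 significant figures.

n(Mg) = 27.5 / 24.31 = 1.131 mol
Mg²⁺ + 2e⁻ → Mg, so n(e⁻) = 2 × 1.131 = 2.262 mol
Q = 2.262 × 96500 / 0.649 = 3.363×10^5 C
t = Q / I = 3.363×10^5 / 1.96 = 1.716×10^5 s = 47.7 h

47.7 h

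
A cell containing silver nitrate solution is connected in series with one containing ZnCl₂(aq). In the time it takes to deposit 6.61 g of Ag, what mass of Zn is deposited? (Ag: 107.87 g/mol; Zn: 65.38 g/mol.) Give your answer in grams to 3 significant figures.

n(Ag) = 6.61 / 107.87 = 0.06128 mol
Ag⁺ + e⁻ → Ag, so n(e⁻) = 0.06128 mol
Since the cells are in series, n(e⁻) in the Zn cell is also 0.06128 mol.
Zn²⁺ + 2e⁻ → Zn, so n(Zn) = 0.06128 / 2 = 0.03064 mol
m(Zn) = 0.03064 × 65.38 = 2.00 g

2.00 g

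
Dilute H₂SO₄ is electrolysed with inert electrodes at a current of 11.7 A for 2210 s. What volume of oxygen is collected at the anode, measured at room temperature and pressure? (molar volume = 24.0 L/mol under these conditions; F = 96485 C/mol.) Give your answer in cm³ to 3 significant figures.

Charge passed = 11.7 × 2210 = 25860 C
Moles of electrons = 25860 / 96485 = 0.2680 mol
2H₂O → O₂ + 4H⁺ + 4e⁻, so n(O₂) = 0.2680 / 4 = 0.06700 mol
V = 0.06700 × 24.0 = 1.608 L
= 1610 cm³

1610 cm³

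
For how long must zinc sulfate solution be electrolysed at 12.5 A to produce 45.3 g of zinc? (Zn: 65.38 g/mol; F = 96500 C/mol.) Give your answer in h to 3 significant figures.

n(Zn) = 45.3 / 65.38 = 0.6929 mol
Zn²⁺ + 2e⁻ → Zn, so n(e⁻) = 2 × 0.6929 = 1.386 mol
Q = 1.386 × 96500 = 1.337×10^5 C
t = Q / I = 1.337×10^5 / 12.5 = 10700 s = 2.97 h

2.97 h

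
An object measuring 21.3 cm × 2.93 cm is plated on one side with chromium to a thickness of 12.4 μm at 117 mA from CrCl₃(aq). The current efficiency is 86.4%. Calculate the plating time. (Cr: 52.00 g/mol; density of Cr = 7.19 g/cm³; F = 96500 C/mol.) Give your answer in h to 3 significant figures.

8.51 h

Plated area = 21.3 × 2.93 = 62.41 cm²
Volume = 62.41 × 12.4×10⁻⁴ cm = 0.07739 cm³
m(Cr) = 0.07739 × 7.19 = 0.5564 g
n(Cr) = 0.5564 / 52.00 = 0.01070 mol; n(e⁻) = 3 × 0.01070 = 0.03210 mol
Q = 0.03210 × 96500 / 0.864 = 3585 C
t = 3585 / 0.117 = 30640 s = 8.51 h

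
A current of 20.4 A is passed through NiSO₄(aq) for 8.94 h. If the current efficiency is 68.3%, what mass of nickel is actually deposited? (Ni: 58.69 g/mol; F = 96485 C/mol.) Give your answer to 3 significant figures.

Q = 20.4 × 32184 = 6.566×10^5 C
n(e⁻) = 6.566×10^5 / 96485 = 6.805 mol
Ni²⁺ + 2e⁻ → Ni, so theoretical m(Ni) = 3.403 × 58.69 = 199.7 g
Actual mass = 68.3% × 199.7 = 136 g

136 g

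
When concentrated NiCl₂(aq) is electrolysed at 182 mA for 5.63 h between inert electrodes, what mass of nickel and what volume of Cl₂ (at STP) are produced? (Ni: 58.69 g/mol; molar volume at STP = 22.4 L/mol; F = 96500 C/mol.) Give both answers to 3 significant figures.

Q = 0.182 × 20268 = 3689 C; n(e⁻) = 3689 / 96500 = 0.03823 mol
Cathode: Ni²⁺ + 2e⁻ → Ni → n(Ni) = 0.03823/2 = 0.01912 mol → 1.12 g
Anode: 2Cl⁻ → Cl₂ + 2e⁻ → n(Cl₂) = 0.03823/2 = 0.01912 mol → 0.428 L

1.12 g Ni; 0.428 L Cl₂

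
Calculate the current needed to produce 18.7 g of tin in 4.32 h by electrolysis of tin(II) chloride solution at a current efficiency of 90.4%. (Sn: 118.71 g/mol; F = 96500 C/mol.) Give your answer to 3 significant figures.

2.16 A

n(Sn) = 18.7 / 118.71 = 0.1575 mol
Sn²⁺ + 2e⁻ → Sn, so n(e⁻) = 2 × 0.1575 = 0.3150 mol
Q = 0.3150 × 96500 / 0.904 = 33630 C
I = Q / t = 33630 / 15552 s = 2.16 A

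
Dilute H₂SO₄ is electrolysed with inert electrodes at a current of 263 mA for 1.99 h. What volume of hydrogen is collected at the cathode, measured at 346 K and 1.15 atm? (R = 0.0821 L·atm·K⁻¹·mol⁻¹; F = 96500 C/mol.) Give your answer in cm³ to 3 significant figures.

Q = 0.263 A × 7164 s = 1884 C
n(e⁻) = 1884 / 96500 = 0.01952 mol
2H⁺ + 2e⁻ → H₂, so n(H₂) = 0.01952 / 2 = 0.009760 mol
V = nRT/P = 0.009760 × 0.0821 × 346 / 1.15 = 0.2411 L
= 241 cm³

241 cm³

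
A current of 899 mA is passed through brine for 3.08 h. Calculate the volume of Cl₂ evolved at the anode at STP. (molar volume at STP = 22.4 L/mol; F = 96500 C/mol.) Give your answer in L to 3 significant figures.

1.16 L

Q = It = 0.899 × 11088 = 9968 C
n(e⁻) = 9968 / 96500 = 0.1033 mol
2Cl⁻ → Cl₂ + 2e⁻, so n(Cl₂) = 0.1033 / 2 = 0.05165 mol
V = 0.05165 × 22.4 = 1.157 L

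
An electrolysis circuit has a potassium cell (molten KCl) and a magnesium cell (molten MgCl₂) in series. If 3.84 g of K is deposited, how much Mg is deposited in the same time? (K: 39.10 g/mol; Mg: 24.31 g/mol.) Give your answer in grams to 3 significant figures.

1.19 g

n(K) = 3.84 / 39.10 = 0.09821 mol
K⁺ + e⁻ → K, so n(e⁻) = 0.09821 mol
Same current for the same time ⇒ same n(e⁻) = 0.09821 mol in both cells.
Mg²⁺ + 2e⁻ → Mg, so n(Mg) = 0.09821 / 2 = 0.04911 mol
m(Mg) = 0.04911 × 24.31 = 1.19 g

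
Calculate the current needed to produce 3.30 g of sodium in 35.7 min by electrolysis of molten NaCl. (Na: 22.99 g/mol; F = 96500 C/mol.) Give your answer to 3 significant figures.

6.47 A

n(Na) = 3.30 / 22.99 = 0.1435 mol
Na⁺ + e⁻ → Na, so n(e⁻) = 0.1435 mol
Q = 0.1435 × 96500 = 13850 C
I = Q / t = 13850 / 2142 s = 6.47 A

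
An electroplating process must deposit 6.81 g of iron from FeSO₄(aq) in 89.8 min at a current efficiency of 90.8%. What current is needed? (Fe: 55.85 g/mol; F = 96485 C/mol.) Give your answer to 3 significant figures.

4.81 A

n(Fe) = 6.81 / 55.85 = 0.1219 mol
Fe²⁺ + 2e⁻ → Fe, so n(e⁻) = 2 × 0.1219 = 0.2438 mol
Q = 0.2438 × 96485 / 0.908 = 25910 C
I = Q / t = 25910 / 5388 s = 4.81 A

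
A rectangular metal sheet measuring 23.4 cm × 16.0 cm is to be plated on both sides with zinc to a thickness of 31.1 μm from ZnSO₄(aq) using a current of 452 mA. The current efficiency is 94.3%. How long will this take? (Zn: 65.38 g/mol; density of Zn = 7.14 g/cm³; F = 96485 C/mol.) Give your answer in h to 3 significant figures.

32.0 h

Plated area = 2 × 23.4 × 16.0 = 748.8 cm²
Volume = 748.8 × 31.1×10⁻⁴ cm = 2.329 cm³
m(Zn) = 2.329 × 7.14 = 16.63 g
n(Zn) = 16.63 / 65.38 = 0.2544 mol; n(e⁻) = 2 × 0.2544 = 0.5088 mol
Q = 0.5088 × 96485 / 0.943 = 52060 C
t = 52060 / 0.452 = 1.152×10^5 s = 32.0 h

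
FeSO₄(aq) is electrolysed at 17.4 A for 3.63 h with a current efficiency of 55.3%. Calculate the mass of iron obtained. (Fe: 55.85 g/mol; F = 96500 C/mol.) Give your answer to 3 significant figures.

36.4 g

Q = 17.4 × 13068 = 2.274×10^5 C
n(e⁻) = 2.274×10^5 / 96500 = 2.356 mol
Fe²⁺ + 2e⁻ → Fe, so theoretical m(Fe) = 1.178 × 55.85 = 65.79 g
Actual mass = 55.3% × 65.79 = 36.4 g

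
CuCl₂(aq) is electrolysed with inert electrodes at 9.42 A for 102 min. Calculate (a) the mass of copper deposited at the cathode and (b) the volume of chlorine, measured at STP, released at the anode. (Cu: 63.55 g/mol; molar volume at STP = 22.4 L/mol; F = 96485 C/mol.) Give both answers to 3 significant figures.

Q = 9.42 × 6120 = 57650 C; n(e⁻) = 57650 / 96485 = 0.5975 mol
Cathode: Cu²⁺ + 2e⁻ → Cu → n(Cu) = 0.5975/2 = 0.2988 mol → 19.0 g
Anode: 2Cl⁻ → Cl₂ + 2e⁻ → n(Cl₂) = 0.5975/2 = 0.2988 mol → 6.69 L

19.0 g Cu; 6.69 L Cl₂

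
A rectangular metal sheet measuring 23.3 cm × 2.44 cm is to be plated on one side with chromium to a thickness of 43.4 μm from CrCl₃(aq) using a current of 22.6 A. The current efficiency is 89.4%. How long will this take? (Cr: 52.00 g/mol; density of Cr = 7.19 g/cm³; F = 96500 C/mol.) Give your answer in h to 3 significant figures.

0.136 h

Plated area = 23.3 × 2.44 = 56.85 cm²
Volume = 56.85 × 43.4×10⁻⁴ cm = 0.2467 cm³
m(Cr) = 0.2467 × 7.19 = 1.774 g
n(Cr) = 1.774 / 52.00 = 0.03412 mol; n(e⁻) = 3 × 0.03412 = 0.1024 mol
Q = 0.1024 × 96500 / 0.894 = 11050 C
t = 11050 / 22.6 = 488.9 s = 0.136 h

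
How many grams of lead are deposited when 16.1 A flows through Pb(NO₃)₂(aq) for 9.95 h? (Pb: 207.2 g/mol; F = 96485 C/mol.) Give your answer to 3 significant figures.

619 g

Q = 16.1 A × 35820 s = 5.767×10^5 C
Moles of electrons = 5.767×10^5 / 96485 = 5.977 mol
Pb²⁺ + 2e⁻ → Pb, so n(Pb) = 5.977 / 2 = 2.989 mol
m = 2.989 × 207.2 = 619 g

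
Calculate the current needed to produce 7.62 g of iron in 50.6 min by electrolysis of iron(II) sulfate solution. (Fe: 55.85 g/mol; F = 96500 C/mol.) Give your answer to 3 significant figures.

8.67 A

n(Fe) = 7.62 / 55.85 = 0.1364 mol
Fe²⁺ + 2e⁻ → Fe, so n(e⁻) = 2 × 0.1364 = 0.2728 mol
Q = 0.2728 × 96500 = 26330 C
I = Q / t = 26330 / 3036 s = 8.67 A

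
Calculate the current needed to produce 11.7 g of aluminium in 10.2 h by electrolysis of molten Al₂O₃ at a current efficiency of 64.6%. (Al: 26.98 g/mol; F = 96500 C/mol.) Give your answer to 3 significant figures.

5.29 A

n(Al) = 11.7 / 26.98 = 0.4337 mol
Al³⁺ + 3e⁻ → Al, so n(e⁻) = 3 × 0.4337 = 1.301 mol
Q = 1.301 × 96500 / 0.646 = 1.943×10^5 C
I = Q / t = 1.943×10^5 / 36720 s = 5.29 A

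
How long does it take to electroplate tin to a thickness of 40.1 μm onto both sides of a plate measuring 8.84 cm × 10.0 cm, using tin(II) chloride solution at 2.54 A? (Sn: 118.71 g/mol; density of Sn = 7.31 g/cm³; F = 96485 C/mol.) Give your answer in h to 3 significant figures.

Plated area = 2 × 8.84 × 10.0 = 176.8 cm²
Volume = 176.8 × 40.1×10⁻⁴ cm = 0.7090 cm³
m(Sn) = 0.7090 × 7.31 = 5.183 g
n(Sn) = 5.183 / 118.71 = 0.04366 mol; n(e⁻) = 2 × 0.04366 = 0.08732 mol
Q = 0.08732 × 96485 = 8425 C
t = 8425 / 2.54 = 3317 s = 0.921 h

0.921 h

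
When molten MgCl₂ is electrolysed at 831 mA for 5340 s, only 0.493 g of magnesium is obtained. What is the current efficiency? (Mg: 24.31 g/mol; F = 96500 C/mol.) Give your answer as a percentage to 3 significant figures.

Q = 0.831 × 5340 = 4438 C
n(e⁻) = 4438 / 96500 = 0.04599 mol
Mg²⁺ + 2e⁻ → Mg, so theoretical n(Mg) = 0.02300 mol → 0.5591 g
Efficiency = 0.493 / 0.5591 = 0.8818 = 88.2%

88.2%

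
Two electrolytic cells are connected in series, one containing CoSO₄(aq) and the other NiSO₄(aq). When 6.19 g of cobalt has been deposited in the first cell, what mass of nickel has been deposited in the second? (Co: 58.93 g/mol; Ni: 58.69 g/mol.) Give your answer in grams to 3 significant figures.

6.16 g

n(Co) = 6.19 / 58.93 = 0.1050 mol
Co²⁺ + 2e⁻ → Co, so n(e⁻) = 2 × 0.1050 = 0.2100 mol
Since the cells are in series, n(e⁻) in the Ni cell is also 0.2100 mol.
Ni²⁺ + 2e⁻ → Ni, so n(Ni) = 0.2100 / 2 = 0.1050 mol
m(Ni) = 0.1050 × 58.69 = 6.16 g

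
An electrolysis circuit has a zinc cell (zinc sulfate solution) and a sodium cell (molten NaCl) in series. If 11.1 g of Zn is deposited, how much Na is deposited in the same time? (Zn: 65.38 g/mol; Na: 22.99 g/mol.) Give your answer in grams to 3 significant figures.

n(Zn) = 11.1 / 65.38 = 0.1698 mol
Zn²⁺ + 2e⁻ → Zn, so n(e⁻) = 2 × 0.1698 = 0.3396 mol
In series, the same 0.3396 mol of electrons flows through the second cell.
Na⁺ + e⁻ → Na, so n(Na) = 0.3396 mol
m(Na) = 0.3396 × 22.99 = 7.81 g

7.81 g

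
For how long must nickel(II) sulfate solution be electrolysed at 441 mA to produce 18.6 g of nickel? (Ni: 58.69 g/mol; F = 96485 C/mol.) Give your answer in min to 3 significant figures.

2310 min

n(Ni) = 18.6 / 58.69 = 0.3169 mol
Ni²⁺ + 2e⁻ → Ni, so n(e⁻) = 2 × 0.3169 = 0.6338 mol
Q = 0.6338 × 96485 = 61150 C
t = Q / I = 61150 / 0.441 = 1.387×10^5 s = 2310 min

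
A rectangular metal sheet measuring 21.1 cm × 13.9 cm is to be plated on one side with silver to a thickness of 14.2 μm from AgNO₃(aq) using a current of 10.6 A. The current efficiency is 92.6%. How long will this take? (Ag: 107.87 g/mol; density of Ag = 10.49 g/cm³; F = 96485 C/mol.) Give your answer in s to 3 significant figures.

Plated area = 21.1 × 13.9 = 293.3 cm²
Volume = 293.3 × 14.2×10⁻⁴ cm = 0.4165 cm³
m(Ag) = 0.4165 × 10.49 = 4.369 g
n(Ag) = 4.369 / 107.87 = 0.04050 mol; n(e⁻) = 0.04050 mol
Q = 0.04050 × 96485 / 0.926 = 4220 C
t = 4220 / 10.6 = 398.1 s

398 s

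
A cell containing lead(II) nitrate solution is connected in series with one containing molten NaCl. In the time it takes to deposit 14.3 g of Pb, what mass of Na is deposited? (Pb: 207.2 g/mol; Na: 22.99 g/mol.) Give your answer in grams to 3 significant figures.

3.17 g

n(Pb) = 14.3 / 207.2 = 0.06902 mol
Pb²⁺ + 2e⁻ → Pb, so n(e⁻) = 2 × 0.06902 = 0.1380 mol
In series, the same 0.1380 mol of electrons flows through the second cell.
Na⁺ + e⁻ → Na, so n(Na) = 0.1380 mol
m(Na) = 0.1380 × 22.99 = 3.17 g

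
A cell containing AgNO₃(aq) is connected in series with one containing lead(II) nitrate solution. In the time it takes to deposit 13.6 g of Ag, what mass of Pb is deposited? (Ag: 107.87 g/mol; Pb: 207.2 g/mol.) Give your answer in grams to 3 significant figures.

13.1 g

n(Ag) = 13.6 / 107.87 = 0.1261 mol
Ag⁺ + e⁻ → Ag, so n(e⁻) = 0.1261 mol
In series, the same 0.1261 mol of electrons flows through the second cell.
Pb²⁺ + 2e⁻ → Pb, so n(Pb) = 0.1261 / 2 = 0.06305 mol
m(Pb) = 0.06305 × 207.2 = 13.1 g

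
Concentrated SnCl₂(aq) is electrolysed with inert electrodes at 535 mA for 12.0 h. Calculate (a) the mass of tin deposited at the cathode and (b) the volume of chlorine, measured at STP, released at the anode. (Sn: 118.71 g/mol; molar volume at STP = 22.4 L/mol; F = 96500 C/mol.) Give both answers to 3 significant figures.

Q = 0.535 × 43200 = 23110 C; n(e⁻) = 23110 / 96500 = 0.2395 mol
Cathode: Sn²⁺ + 2e⁻ → Sn → n(Sn) = 0.2395/2 = 0.1198 mol → 14.2 g
Anode: 2Cl⁻ → Cl₂ + 2e⁻ → n(Cl₂) = 0.2395/2 = 0.1198 mol → 2.68 L

14.2 g Sn; 2.68 L Cl₂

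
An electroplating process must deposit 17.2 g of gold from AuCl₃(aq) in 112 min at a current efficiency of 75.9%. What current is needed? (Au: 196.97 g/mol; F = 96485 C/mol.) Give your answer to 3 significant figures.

4.96 A

n(Au) = 17.2 / 196.97 = 0.08732 mol
Au³⁺ + 3e⁻ → Au, so n(e⁻) = 3 × 0.08732 = 0.2620 mol
Q = 0.2620 × 96485 / 0.759 = 33310 C
I = Q / t = 33310 / 6720 s = 4.96 A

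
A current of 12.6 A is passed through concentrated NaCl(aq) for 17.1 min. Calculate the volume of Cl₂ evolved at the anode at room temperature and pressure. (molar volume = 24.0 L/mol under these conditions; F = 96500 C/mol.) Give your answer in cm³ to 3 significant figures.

1610 cm³

Q = 12.6 A × 1026 s = 12930 C
Moles of electrons = 12930 / 96500 = 0.1340 mol
2Cl⁻ → Cl₂ + 2e⁻, so n(Cl₂) = 0.1340 / 2 = 0.06700 mol
V = 0.06700 × 24.0 = 1.608 L
= 1610 cm³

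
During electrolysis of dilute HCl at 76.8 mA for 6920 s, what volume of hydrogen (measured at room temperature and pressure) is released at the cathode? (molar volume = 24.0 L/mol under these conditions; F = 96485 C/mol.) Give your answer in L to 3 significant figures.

Q = 0.0768 A × 6920 s = 531.5 C
n(e⁻) = Q/F = 531.5/96485 = 0.005509 mol
2H⁺ + 2e⁻ → H₂, so n(H₂) = 0.005509 / 2 = 0.002755 mol
V = 0.002755 × 24.0 = 0.06612 L

0.0661 L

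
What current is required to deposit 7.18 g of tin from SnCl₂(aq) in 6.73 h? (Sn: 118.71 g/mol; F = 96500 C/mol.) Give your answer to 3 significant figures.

n(Sn) = 7.18 / 118.71 = 0.06048 mol
Sn²⁺ + 2e⁻ → Sn, so n(e⁻) = 2 × 0.06048 = 0.1210 mol
Q = 0.1210 × 96500 = 11680 C
I = Q / t = 11680 / 24228 s = 0.482 A

0.482 A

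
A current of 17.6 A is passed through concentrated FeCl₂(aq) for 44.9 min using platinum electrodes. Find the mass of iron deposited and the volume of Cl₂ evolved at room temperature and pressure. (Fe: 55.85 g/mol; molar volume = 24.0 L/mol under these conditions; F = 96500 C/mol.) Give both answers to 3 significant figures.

13.7 g Fe; 5.90 L Cl₂

Q = 17.6 × 2694 = 47410 C; n(e⁻) = 47410 / 96500 = 0.4913 mol
Cathode: Fe²⁺ + 2e⁻ → Fe → n(Fe) = 0.4913/2 = 0.2457 mol → 13.7 g
Anode: 2Cl⁻ → Cl₂ + 2e⁻ → n(Cl₂) = 0.4913/2 = 0.2457 mol → 5.90 L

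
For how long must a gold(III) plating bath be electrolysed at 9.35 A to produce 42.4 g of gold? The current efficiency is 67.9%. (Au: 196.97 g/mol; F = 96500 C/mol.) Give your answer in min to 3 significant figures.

n(Au) = 42.4 / 196.97 = 0.2153 mol
Au³⁺ + 3e⁻ → Au, so n(e⁻) = 3 × 0.2153 = 0.6459 mol
Q = 0.6459 × 96500 / 0.679 = 91800 C
t = Q / I = 91800 / 9.35 = 9818 s = 164 min

164 min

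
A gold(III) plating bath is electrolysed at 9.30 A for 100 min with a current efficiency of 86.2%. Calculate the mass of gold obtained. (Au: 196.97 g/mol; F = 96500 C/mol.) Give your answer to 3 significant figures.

Q = 9.30 × 6000 = 55800 C
n(e⁻) = 55800 / 96500 = 0.5782 mol
Au³⁺ + 3e⁻ → Au, so theoretical m(Au) = 0.1927 × 196.97 = 37.96 g
Actual mass = 86.2% × 37.96 = 32.7 g

32.7 g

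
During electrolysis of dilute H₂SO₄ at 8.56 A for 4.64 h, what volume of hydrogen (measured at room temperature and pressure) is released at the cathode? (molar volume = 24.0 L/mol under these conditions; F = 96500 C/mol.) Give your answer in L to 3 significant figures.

Q = It = 8.56 × 16704 = 1.430×10^5 C
n(e⁻) = 1.430×10^5 / 96500 = 1.482 mol
2H⁺ + 2e⁻ → H₂, so n(H₂) = 1.482 / 2 = 0.7410 mol
V = 0.7410 × 24.0 = 17.78 L

17.8 L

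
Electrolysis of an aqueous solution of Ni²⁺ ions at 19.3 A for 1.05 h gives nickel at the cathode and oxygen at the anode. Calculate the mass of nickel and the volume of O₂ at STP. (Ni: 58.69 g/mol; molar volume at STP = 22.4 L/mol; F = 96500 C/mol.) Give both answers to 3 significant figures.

Q = 19.3 × 3780 = 72950 C; n(e⁻) = 72950 / 96500 = 0.7560 mol
Cathode: Ni²⁺ + 2e⁻ → Ni → n(Ni) = 0.7560/2 = 0.3780 mol → 22.2 g
Anode: 2H₂O → O₂ + 4H⁺ + 4e⁻ → n(O₂) = 0.7560/4 = 0.1890 mol → 4.23 L

22.2 g Ni; 4.23 L O₂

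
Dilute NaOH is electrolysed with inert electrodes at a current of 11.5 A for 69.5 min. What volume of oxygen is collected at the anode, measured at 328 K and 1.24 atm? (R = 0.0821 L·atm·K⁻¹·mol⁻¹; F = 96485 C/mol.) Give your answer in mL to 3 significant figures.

2700 mL

Charge passed = 11.5 × 4170 = 47960 C
n(e⁻) = 47960 / 96485 = 0.4971 mol
2H₂O → O₂ + 4H⁺ + 4e⁻, so n(O₂) = 0.4971 / 4 = 0.1243 mol
V = nRT/P = 0.1243 × 0.0821 × 328 / 1.24 = 2.699 L
= 2700 mL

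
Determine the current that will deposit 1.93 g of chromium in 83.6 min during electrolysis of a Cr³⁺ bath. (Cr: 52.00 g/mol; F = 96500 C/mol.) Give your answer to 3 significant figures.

n(Cr) = 1.93 / 52.00 = 0.03712 mol
Cr³⁺ + 3e⁻ → Cr, so n(e⁻) = 3 × 0.03712 = 0.1114 mol
Q = 0.1114 × 96500 = 10750 C
I = Q / t = 10750 / 5016 s = 2.14 A

2.14 A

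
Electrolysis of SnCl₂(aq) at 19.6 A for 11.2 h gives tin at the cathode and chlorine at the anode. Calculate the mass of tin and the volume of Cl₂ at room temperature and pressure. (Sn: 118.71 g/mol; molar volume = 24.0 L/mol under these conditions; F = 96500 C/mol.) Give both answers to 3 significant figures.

Q = 19.6 × 40320 = 7.903×10^5 C; n(e⁻) = 7.903×10^5 / 96500 = 8.190 mol
Cathode: Sn²⁺ + 2e⁻ → Sn → n(Sn) = 8.190/2 = 4.095 mol → 486 g
Anode: 2Cl⁻ → Cl₂ + 2e⁻ → n(Cl₂) = 8.190/2 = 4.095 mol → 98.3 L

486 g Sn; 98.3 L Cl₂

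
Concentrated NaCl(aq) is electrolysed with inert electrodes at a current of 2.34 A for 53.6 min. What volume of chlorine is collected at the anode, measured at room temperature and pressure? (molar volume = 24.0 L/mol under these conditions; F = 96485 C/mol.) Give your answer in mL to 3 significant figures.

Q = 2.34 A × 3216 s = 7525 C
n(e⁻) = 7525 / 96485 = 0.07799 mol
2Cl⁻ → Cl₂ + 2e⁻, so n(Cl₂) = 0.07799 / 2 = 0.03900 mol
V = 0.03900 × 24.0 = 0.9360 L
= 936 mL

936 mL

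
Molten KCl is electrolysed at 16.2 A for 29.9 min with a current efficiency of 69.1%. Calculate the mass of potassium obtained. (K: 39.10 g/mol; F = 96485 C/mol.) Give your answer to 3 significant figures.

Q = 16.2 × 1794 = 29060 C
n(e⁻) = 29060 / 96485 = 0.3012 mol
K⁺ + e⁻ → K, so theoretical m(K) = 0.3012 × 39.10 = 11.78 g
Actual mass = 69.1% × 11.78 = 8.14 g

8.14 g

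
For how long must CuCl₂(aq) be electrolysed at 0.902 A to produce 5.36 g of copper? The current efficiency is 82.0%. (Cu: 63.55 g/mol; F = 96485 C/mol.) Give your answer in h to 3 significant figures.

6.11 h

n(Cu) = 5.36 / 63.55 = 0.08434 mol
Cu²⁺ + 2e⁻ → Cu, so n(e⁻) = 2 × 0.08434 = 0.1687 mol
Q = 0.1687 × 96485 / 0.820 = 19850 C
t = Q / I = 19850 / 0.902 = 22010 s = 6.11 h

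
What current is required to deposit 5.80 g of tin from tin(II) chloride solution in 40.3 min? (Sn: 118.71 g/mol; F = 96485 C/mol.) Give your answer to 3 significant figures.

3.90 A

n(Sn) = 5.80 / 118.71 = 0.04886 mol
Sn²⁺ + 2e⁻ → Sn, so n(e⁻) = 2 × 0.04886 = 0.09772 mol
Q = 0.09772 × 96485 = 9429 C
I = Q / t = 9429 / 2418 s = 3.90 A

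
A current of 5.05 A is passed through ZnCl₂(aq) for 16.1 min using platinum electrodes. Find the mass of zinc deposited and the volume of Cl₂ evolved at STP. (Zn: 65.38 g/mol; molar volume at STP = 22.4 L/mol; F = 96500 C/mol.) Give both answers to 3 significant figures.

Q = 5.05 × 966 = 4878 C; n(e⁻) = 4878 / 96500 = 0.05055 mol
Cathode: Zn²⁺ + 2e⁻ → Zn → n(Zn) = 0.05055/2 = 0.02528 mol → 1.65 g
Anode: 2Cl⁻ → Cl₂ + 2e⁻ → n(Cl₂) = 0.05055/2 = 0.02528 mol → 0.566 L

1.65 g Zn; 0.566 L Cl₂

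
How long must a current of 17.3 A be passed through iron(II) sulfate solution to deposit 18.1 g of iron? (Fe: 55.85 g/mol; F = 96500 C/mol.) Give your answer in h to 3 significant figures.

n(Fe) = 18.1 / 55.85 = 0.3241 mol
Fe²⁺ + 2e⁻ → Fe, so n(e⁻) = 2 × 0.3241 = 0.6482 mol
Q = 0.6482 × 96500 = 62550 C
t = Q / I = 62550 / 17.3 = 3616 s = 1.00 h

1.00 h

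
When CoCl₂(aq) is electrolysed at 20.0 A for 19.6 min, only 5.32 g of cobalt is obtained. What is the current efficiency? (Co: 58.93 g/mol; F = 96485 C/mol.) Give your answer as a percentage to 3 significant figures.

Q = 20.0 × 1176 = 23520 C
n(e⁻) = 23520 / 96485 = 0.2438 mol
Co²⁺ + 2e⁻ → Co, so theoretical n(Co) = 0.1219 mol → 7.184 g
Efficiency = 5.32 / 7.184 = 0.7405 = 74.1%

74.1%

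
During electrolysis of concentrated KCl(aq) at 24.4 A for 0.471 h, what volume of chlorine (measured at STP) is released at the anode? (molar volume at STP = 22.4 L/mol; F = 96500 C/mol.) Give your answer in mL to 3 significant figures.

Charge passed = 24.4 × 1695.6 = 41370 C
n(e⁻) = 41370 / 96500 = 0.4287 mol
2Cl⁻ → Cl₂ + 2e⁻, so n(Cl₂) = 0.4287 / 2 = 0.2144 mol
V = 0.2144 × 22.4 = 4.803 L
= 4800 mL

4800 mL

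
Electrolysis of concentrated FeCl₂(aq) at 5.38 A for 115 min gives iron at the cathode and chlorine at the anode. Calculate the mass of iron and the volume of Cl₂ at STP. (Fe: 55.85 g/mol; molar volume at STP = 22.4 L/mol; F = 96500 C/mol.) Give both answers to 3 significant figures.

10.7 g Fe; 4.31 L Cl₂

Q = 5.38 × 6900 = 37120 C; n(e⁻) = 37120 / 96500 = 0.3847 mol
Cathode: Fe²⁺ + 2e⁻ → Fe → n(Fe) = 0.3847/2 = 0.1924 mol → 10.7 g
Anode: 2Cl⁻ → Cl₂ + 2e⁻ → n(Cl₂) = 0.3847/2 = 0.1924 mol → 4.31 L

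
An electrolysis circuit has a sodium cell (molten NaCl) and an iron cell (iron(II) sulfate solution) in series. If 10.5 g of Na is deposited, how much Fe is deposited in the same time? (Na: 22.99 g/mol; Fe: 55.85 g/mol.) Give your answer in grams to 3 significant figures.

12.8 g

n(Na) = 10.5 / 22.99 = 0.4567 mol
Na⁺ + e⁻ → Na, so n(e⁻) = 0.4567 mol
The cells are in series, so the same charge (and hence the same n(e⁻) = 0.4567 mol) passes through both.
Fe²⁺ + 2e⁻ → Fe, so n(Fe) = 0.4567 / 2 = 0.2284 mol
m(Fe) = 0.2284 × 55.85 = 12.8 g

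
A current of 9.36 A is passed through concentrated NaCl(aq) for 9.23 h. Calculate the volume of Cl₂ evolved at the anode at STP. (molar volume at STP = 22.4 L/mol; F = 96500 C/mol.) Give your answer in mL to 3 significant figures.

Q = It = 9.36 × 33228 = 3.110×10^5 C
n(e⁻) = Q/F = 3.110×10^5/96500 = 3.223 mol
2Cl⁻ → Cl₂ + 2e⁻, so n(Cl₂) = 3.223 / 2 = 1.612 mol
V = 1.612 × 22.4 = 36.11 L
= 36100 mL

36100 mL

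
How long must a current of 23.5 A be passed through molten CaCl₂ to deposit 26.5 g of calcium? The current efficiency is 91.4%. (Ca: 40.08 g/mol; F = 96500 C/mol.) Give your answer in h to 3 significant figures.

1.65 h

n(Ca) = 26.5 / 40.08 = 0.6612 mol
Ca²⁺ + 2e⁻ → Ca, so n(e⁻) = 2 × 0.6612 = 1.322 mol
Q = 1.322 × 96500 / 0.914 = 1.396×10^5 C
t = Q / I = 1.396×10^5 / 23.5 = 5940 s = 1.65 h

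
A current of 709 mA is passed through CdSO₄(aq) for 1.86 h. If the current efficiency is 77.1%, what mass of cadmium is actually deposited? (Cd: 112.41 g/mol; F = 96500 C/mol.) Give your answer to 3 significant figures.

2.13 g

Q = 0.709 × 6696 = 4747 C
n(e⁻) = 4747 / 96500 = 0.04919 mol
Cd²⁺ + 2e⁻ → Cd, so theoretical m(Cd) = 0.02460 × 112.41 = 2.765 g
Actual mass = 77.1% × 2.765 = 2.13 g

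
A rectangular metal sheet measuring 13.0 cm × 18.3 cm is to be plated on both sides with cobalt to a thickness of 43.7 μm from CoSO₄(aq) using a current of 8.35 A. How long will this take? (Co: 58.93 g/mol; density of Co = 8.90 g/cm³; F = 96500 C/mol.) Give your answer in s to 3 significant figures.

7260 s

Plated area = 2 × 13.0 × 18.3 = 475.8 cm²
Volume = 475.8 × 43.7×10⁻⁴ cm = 2.079 cm³
m(Co) = 2.079 × 8.90 = 18.50 g
n(Co) = 18.50 / 58.93 = 0.3139 mol; n(e⁻) = 2 × 0.3139 = 0.6278 mol
Q = 0.6278 × 96500 = 60580 C
t = 60580 / 8.35 = 7255 s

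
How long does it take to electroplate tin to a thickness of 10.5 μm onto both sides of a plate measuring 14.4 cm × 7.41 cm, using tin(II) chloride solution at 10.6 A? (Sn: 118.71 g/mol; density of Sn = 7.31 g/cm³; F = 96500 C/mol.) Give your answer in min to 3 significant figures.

Plated area = 2 × 14.4 × 7.41 = 213.4 cm²
Volume = 213.4 × 10.5×10⁻⁴ cm = 0.2241 cm³
m(Sn) = 0.2241 × 7.31 = 1.638 g
n(Sn) = 1.638 / 118.71 = 0.01380 mol; n(e⁻) = 2 × 0.01380 = 0.02760 mol
Q = 0.02760 × 96500 = 2663 C
t = 2663 / 10.6 = 251.2 s = 4.19 min

4.19 min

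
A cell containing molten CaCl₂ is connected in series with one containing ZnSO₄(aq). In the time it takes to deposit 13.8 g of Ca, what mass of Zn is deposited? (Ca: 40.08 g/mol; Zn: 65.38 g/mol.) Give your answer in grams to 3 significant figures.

n(Ca) = 13.8 / 40.08 = 0.3443 mol
Ca²⁺ + 2e⁻ → Ca, so n(e⁻) = 2 × 0.3443 = 0.6886 mol
The cells are in series, so the same charge (and hence the same n(e⁻) = 0.6886 mol) passes through both.
Zn²⁺ + 2e⁻ → Zn, so n(Zn) = 0.6886 / 2 = 0.3443 mol
m(Zn) = 0.3443 × 65.38 = 22.5 g

22.5 g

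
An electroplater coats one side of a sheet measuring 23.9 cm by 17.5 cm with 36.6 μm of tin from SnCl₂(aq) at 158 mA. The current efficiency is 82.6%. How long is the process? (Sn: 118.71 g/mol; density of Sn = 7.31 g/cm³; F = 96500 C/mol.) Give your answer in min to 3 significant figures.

Plated area = 23.9 × 17.5 = 418.3 cm²
Volume = 418.3 × 36.6×10⁻⁴ cm = 1.531 cm³
m(Sn) = 1.531 × 7.31 = 11.19 g
n(Sn) = 11.19 / 118.71 = 0.09426 mol; n(e⁻) = 2 × 0.09426 = 0.1885 mol
Q = 0.1885 × 96500 / 0.826 = 22020 C
t = 22020 / 0.158 = 1.394×10^5 s = 2320 min

2320 min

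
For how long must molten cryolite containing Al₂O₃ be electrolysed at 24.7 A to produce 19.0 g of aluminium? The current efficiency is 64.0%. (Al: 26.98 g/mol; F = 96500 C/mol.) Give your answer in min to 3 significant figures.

215 min

n(Al) = 19.0 / 26.98 = 0.7042 mol
Al³⁺ + 3e⁻ → Al, so n(e⁻) = 3 × 0.7042 = 2.113 mol
Q = 2.113 × 96500 / 0.640 = 3.186×10^5 C
t = Q / I = 3.186×10^5 / 24.7 = 12900 s = 215 min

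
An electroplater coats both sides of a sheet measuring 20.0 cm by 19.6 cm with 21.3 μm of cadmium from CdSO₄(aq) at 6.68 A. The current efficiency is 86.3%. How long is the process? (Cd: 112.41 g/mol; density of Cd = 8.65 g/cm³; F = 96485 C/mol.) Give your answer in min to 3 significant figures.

Plated area = 2 × 20.0 × 19.6 = 784.0 cm²
Volume = 784.0 × 21.3×10⁻⁴ cm = 1.670 cm³
m(Cd) = 1.670 × 8.65 = 14.45 g
n(Cd) = 14.45 / 112.41 = 0.1285 mol; n(e⁻) = 2 × 0.1285 = 0.2570 mol
Q = 0.2570 × 96485 / 0.863 = 28730 C
t = 28730 / 6.68 = 4301 s = 71.7 min

71.7 min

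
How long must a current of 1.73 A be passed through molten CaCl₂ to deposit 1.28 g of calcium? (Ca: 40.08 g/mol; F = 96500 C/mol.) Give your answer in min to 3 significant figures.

n(Ca) = 1.28 / 40.08 = 0.03194 mol
Ca²⁺ + 2e⁻ → Ca, so n(e⁻) = 2 × 0.03194 = 0.06388 mol
Q = 0.06388 × 96500 = 6164 C
t = Q / I = 6164 / 1.73 = 3563 s = 59.4 min

59.4 min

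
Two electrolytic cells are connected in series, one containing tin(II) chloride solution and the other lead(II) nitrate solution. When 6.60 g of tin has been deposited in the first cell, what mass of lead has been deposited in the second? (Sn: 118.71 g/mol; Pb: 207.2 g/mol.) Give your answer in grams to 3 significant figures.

11.5 g

n(Sn) = 6.60 / 118.71 = 0.05560 mol
Sn²⁺ + 2e⁻ → Sn, so n(e⁻) = 2 × 0.05560 = 0.1112 mol
The cells are in series, so the same charge (and hence the same n(e⁻) = 0.1112 mol) passes through both.
Pb²⁺ + 2e⁻ → Pb, so n(Pb) = 0.1112 / 2 = 0.05560 mol
m(Pb) = 0.05560 × 207.2 = 11.5 g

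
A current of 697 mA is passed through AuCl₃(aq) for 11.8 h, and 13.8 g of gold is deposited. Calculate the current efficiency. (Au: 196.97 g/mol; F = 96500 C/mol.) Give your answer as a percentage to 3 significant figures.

Q = 0.697 × 42480 = 29610 C
n(e⁻) = 29610 / 96500 = 0.3068 mol
Au³⁺ + 3e⁻ → Au, so theoretical n(Au) = 0.1023 mol → 20.15 g
Efficiency = 13.8 / 20.15 = 0.6849 = 68.5%

68.5%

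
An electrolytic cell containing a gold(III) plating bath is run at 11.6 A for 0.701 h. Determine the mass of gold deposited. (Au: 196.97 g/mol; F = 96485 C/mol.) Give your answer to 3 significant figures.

19.9 g

Q = It = 11.6 × 2523.6 = 29270 C
n(e⁻) = Q/F = 29270/96485 = 0.3034 mol
Au³⁺ + 3e⁻ → Au, so n(Au) = 0.3034 / 3 = 0.1011 mol
m = 0.1011 × 196.97 = 19.9 g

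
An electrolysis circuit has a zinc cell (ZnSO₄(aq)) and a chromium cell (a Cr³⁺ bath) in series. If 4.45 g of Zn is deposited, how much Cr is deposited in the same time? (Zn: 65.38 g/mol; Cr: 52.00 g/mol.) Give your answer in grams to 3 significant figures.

n(Zn) = 4.45 / 65.38 = 0.06806 mol
Zn²⁺ + 2e⁻ → Zn, so n(e⁻) = 2 × 0.06806 = 0.1361 mol
Since the cells are in series, n(e⁻) in the Cr cell is also 0.1361 mol.
Cr³⁺ + 3e⁻ → Cr, so n(Cr) = 0.1361 / 3 = 0.04537 mol
m(Cr) = 0.04537 × 52.00 = 2.36 g

2.36 g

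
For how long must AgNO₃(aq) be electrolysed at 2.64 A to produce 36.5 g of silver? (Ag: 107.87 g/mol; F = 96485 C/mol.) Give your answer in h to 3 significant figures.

3.44 h

n(Ag) = 36.5 / 107.87 = 0.3384 mol
Ag⁺ + e⁻ → Ag, so n(e⁻) = 0.3384 mol
Q = 0.3384 × 96485 = 32650 C
t = Q / I = 32650 / 2.64 = 12370 s = 3.44 h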